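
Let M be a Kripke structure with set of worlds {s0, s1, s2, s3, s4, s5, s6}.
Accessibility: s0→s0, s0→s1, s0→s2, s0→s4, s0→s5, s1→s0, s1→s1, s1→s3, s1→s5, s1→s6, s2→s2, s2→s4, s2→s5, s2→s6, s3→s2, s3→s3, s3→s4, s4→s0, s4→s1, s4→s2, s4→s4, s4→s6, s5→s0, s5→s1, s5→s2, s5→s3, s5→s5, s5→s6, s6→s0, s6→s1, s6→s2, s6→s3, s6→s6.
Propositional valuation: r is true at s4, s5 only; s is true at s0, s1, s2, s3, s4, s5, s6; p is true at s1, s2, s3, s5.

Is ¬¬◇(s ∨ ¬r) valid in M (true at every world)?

Let φ = ¬¬◇(s ∨ ¬r). Evaluate φ at each world:
  s0 (successors {s0, s1, s2, s4, s5}): φ is true.
  s1 (successors {s0, s1, s3, s5, s6}): φ is true.
  s2 (successors {s2, s4, s5, s6}): φ is true.
  s3 (successors {s2, s3, s4}): φ is true.
  s4 (successors {s0, s1, s2, s4, s6}): φ is true.
  s5 (successors {s0, s1, s2, s3, s5, s6}): φ is true.
  s6 (successors {s0, s1, s2, s3, s6}): φ is true.
For instance, at s5:
  At s5: ¬◇(s ∨ ¬r) is false, so ¬¬◇(s ∨ ¬r) is true.
    At s5: ◇(s ∨ ¬r) is true, so ¬◇(s ∨ ¬r) is false.
      At s5: ◇(s ∨ ¬r) requires s ∨ ¬r at some successor in {s0, s1, s2, s3, s5, s6}.
        s ∨ ¬r holds at s0, so ◇(s ∨ ¬r) is true at s5.

Yes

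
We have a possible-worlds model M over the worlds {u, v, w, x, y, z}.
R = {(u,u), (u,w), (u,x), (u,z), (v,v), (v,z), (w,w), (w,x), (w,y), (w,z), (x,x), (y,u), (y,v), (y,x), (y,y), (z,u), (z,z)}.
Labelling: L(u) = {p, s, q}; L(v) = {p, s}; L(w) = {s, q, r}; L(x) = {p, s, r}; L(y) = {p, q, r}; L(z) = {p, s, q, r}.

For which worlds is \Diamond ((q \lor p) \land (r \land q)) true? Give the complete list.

Let φ = \Diamond ((q \lor p) \land (r \land q)). Evaluate φ at each world:
  u (successors {u, w, x, z}): φ is true.
  v (successors {v, z}): φ is true.
  w (successors {w, x, y, z}): φ is true.
  x (successors {x}): φ is false.
  y (successors {u, v, x, y}): φ is true.
  z (successors {u, z}): φ is true.
For instance, at y:
  At y: \Diamond ((q \lor p) \land (r \land q)) requires (q \lor p) \land (r \land q) at some successor in {u, v, x, y}.
    (q \lor p) \land (r \land q) holds at y, so \Diamond ((q \lor p) \land (r \land q)) is true at y.
Satisfying worlds: {u, v, w, y, z}

u, v, w, y, z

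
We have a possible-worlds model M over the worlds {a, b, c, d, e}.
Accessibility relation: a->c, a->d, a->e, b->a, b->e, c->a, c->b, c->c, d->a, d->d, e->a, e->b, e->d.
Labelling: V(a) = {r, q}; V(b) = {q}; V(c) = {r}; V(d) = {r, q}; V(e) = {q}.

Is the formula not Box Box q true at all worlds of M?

Recall that Box ψ holds at a world iff ψ holds at every accessible world, and Dia ψ holds iff ψ holds at some accessible world.
Let φ = not Box Box q. Evaluate φ at each world:
  a (successors {c, d, e}): φ is true.
  b (successors {a, e}): φ is true.
  c (successors {a, b, c}): φ is true.
  d (successors {a, d}): φ is true.
  e (successors {a, b, d}): φ is true.
For instance, at a:
  At a: Box Box q is false, so not Box Box q is true.
    At a: Box Box q requires Box q at every successor {c, d, e}.
      Box q fails at c, so Box Box q is false at a.

Yes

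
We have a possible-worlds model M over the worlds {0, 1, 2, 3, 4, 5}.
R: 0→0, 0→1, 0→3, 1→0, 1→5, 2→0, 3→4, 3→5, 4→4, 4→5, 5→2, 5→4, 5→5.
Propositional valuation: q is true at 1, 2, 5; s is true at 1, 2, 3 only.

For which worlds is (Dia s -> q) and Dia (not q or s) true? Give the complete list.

Recall that Dia ψ holds at a world iff ψ holds at some accessible world.
Let φ = (Dia s -> q) and Dia (not q or s). Evaluate φ at each world:
  0 (successors {0, 1, 3}): φ is false.
  1 (successors {0, 5}): φ is true.
  2 (successors {0}): φ is true.
  3 (successors {4, 5}): φ is true.
  4 (successors {4, 5}): φ is true.
  5 (successors {2, 4, 5}): φ is true.
For instance, at 4:
  At 4: Dia s -> q is true, Dia (not q or s) is true, so (Dia s -> q) and Dia (not q or s) is true.
    At 4: Dia s is false, q is false, so Dia s -> q is true.
      At 4: Dia s requires s at some successor in {4, 5}.
        At 4: s is false.
        At 5: s is false.
      So Dia s is false at 4.
    At 4: Dia (not q or s) requires not q or s at some successor in {4, 5}.
      not q or s holds at 4, so Dia (not q or s) is true at 4.
Satisfying worlds: {1, 2, 3, 4, 5}

1, 2, 3, 4, 5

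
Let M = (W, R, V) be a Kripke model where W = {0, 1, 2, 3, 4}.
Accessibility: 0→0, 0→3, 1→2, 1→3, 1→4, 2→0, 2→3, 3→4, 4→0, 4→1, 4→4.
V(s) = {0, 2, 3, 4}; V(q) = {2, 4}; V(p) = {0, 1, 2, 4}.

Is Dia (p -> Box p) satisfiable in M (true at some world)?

Yes

Recall that Box ψ holds at a world iff ψ holds at every accessible world, and Dia ψ holds iff ψ holds at some accessible world.
Let φ = Dia (p -> Box p). Evaluate φ at each world:
  0 (successors {0, 3}): φ is true.
  1 (successors {2, 3, 4}): φ is true.
  2 (successors {0, 3}): φ is true.
  3 (successors {4}): φ is true.
  4 (successors {0, 1, 4}): φ is true.
Detail at 0 (witness):
  At 0: Dia (p -> Box p) requires p -> Box p at some successor in {0, 3}.
    p -> Box p holds at 3, so Dia (p -> Box p) is true at 0.
      At 3: p is false, Box p is true, so p -> Box p is true.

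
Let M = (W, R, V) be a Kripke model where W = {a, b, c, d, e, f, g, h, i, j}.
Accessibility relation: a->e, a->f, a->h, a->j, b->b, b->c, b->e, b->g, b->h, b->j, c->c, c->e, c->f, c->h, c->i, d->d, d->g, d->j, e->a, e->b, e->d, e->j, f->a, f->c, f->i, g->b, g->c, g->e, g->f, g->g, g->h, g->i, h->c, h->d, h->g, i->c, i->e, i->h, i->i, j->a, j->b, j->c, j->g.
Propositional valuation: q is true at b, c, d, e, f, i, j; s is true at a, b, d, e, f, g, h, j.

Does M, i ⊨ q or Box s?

Yes

Recall that Box ψ holds at a world iff ψ holds at every accessible world, and Dia ψ holds iff ψ holds at some accessible world.
At i: q is true, Box s is false, so q or Box s is true.
  At i: Box s requires s at every successor {c, e, h, i}.
    s fails at c, so Box s is false at i.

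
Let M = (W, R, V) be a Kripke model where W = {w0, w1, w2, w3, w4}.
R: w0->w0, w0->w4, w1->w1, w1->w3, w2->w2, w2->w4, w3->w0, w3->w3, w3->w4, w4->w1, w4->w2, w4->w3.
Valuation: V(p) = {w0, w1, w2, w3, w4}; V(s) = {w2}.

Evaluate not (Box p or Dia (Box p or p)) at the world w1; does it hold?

At w1: Box p or Dia (Box p or p) is true, so not (Box p or Dia (Box p or p)) is false.
  At w1: Box p is true, Dia (Box p or p) is true, so Box p or Dia (Box p or p) is true.
    At w1: Box p requires p at every successor {w1, w3}.
      At w1: p is true.
      At w3: p is true.
    So Box p is true at w1.
    At w1: Dia (Box p or p) requires Box p or p at some successor in {w1, w3}.
      Box p or p holds at w1, so Dia (Box p or p) is true at w1.

No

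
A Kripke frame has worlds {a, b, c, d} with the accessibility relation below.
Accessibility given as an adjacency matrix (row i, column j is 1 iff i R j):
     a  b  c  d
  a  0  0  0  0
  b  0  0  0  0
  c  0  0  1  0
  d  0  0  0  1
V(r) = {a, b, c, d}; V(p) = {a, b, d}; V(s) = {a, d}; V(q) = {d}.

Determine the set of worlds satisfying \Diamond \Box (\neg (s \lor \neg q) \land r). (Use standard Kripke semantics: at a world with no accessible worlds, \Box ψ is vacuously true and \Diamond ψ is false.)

Recall that \Box ψ holds at a world iff ψ holds at every accessible world, and \Diamond ψ holds iff ψ holds at some accessible world.
Let φ = \Diamond \Box (\neg (s \lor \neg q) \land r). Evaluate φ at each world:
  a (successors ∅): φ is false.
  b (successors ∅): φ is false.
  c (successors {c}): φ is false.
  d (successors {d}): φ is false.
For instance, at c:
  At c: \Diamond \Box (\neg (s \lor \neg q) \land r) requires \Box (\neg (s \lor \neg q) \land r) at some successor in {c}.
    At c: \Box (\neg (s \lor \neg q) \land r) is false.
  So \Diamond \Box (\neg (s \lor \neg q) \land r) is false at c.
Satisfying worlds: none.

none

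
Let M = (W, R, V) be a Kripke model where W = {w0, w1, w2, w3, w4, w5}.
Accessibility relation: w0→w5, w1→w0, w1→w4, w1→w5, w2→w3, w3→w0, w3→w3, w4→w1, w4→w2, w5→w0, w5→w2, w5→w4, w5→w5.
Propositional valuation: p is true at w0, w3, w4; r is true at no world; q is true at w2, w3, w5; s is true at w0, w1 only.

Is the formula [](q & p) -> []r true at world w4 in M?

Yes

Recall that []ψ holds at a world iff ψ holds at every accessible world, and <>ψ holds iff ψ holds at some accessible world.
At w4: [](q & p) is false, []r is false, so [](q & p) -> []r is true.
  At w4: [](q & p) requires q & p at every successor {w1, w2}.
    q & p fails at w1, so [](q & p) is false at w4.
  At w4: []r requires r at every successor {w1, w2}.
    r fails at w1, so []r is false at w4.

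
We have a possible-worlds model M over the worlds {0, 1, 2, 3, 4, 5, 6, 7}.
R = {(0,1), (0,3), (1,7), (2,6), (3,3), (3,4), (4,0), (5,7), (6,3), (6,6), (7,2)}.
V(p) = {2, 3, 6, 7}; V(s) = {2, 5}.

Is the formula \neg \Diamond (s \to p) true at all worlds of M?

No

Recall that \Diamond ψ holds at a world iff ψ holds at some accessible world.
Let φ = \neg \Diamond (s \to p). Evaluate φ at each world:
  0 (successors {1, 3}): φ is false.
  1 (successors {7}): φ is false.
  2 (successors {6}): φ is false.
  3 (successors {3, 4}): φ is false.
  4 (successors {0}): φ is false.
  5 (successors {7}): φ is false.
  6 (successors {3, 6}): φ is false.
  7 (successors {2}): φ is false.
Detail at 0 (counterexample):
  At 0: \Diamond (s \to p) is true, so \neg \Diamond (s \to p) is false.
    At 0: \Diamond (s \to p) requires s \to p at some successor in {1, 3}.
      s \to p holds at 1, so \Diamond (s \to p) is true at 0.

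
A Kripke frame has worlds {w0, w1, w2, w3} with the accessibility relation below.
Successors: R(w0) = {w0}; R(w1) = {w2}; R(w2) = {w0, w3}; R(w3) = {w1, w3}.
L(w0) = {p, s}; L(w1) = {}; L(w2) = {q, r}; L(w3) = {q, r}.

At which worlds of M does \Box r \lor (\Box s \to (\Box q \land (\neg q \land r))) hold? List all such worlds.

Recall that \Box ψ holds at a world iff ψ holds at every accessible world, and \Diamond ψ holds iff ψ holds at some accessible world.
Let φ = \Box r \lor (\Box s \to (\Box q \land (\neg q \land r))). Evaluate φ at each world:
  w0 (successors {w0}): φ is false.
  w1 (successors {w2}): φ is true.
  w2 (successors {w0, w3}): φ is true.
  w3 (successors {w1, w3}): φ is true.
For instance, at w3:
  At w3: \Box r is false, \Box s \to (\Box q \land (\neg q \land r)) is true, so \Box r \lor (\Box s \to (\Box q \land (\neg q \land r))) is true.
    At w3: \Box r requires r at every successor {w1, w3}.
      r fails at w1, so \Box r is false at w3.
    At w3: \Box s is false, \Box q \land (\neg q \land r) is false, so \Box s \to (\Box q \land (\neg q \land r)) is true.
      At w3: \Box s requires s at every successor {w1, w3}.
        s fails at w1, so \Box s is false at w3.
      At w3: \Box q is false, \neg q \land r is false, so \Box q \land (\neg q \land r) is false.
Satisfying worlds: {w1, w2, w3}

w1, w2, w3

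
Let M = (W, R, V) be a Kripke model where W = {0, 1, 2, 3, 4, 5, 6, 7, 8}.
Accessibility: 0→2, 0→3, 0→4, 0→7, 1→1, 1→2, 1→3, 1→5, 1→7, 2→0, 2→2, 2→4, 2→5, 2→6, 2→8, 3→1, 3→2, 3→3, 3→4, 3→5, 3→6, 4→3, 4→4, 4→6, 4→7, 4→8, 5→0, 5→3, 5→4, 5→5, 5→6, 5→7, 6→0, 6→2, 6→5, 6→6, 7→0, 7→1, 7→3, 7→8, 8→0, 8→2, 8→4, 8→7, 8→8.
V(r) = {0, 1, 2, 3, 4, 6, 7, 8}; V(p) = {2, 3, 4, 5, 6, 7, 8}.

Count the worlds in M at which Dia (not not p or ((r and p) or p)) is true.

Let φ = Dia (not not p or ((r and p) or p)). Evaluate φ at each world:
  0 (successors {2, 3, 4, 7}): φ is true.
  1 (successors {1, 2, 3, 5, 7}): φ is true.
  2 (successors {0, 2, 4, 5, 6, 8}): φ is true.
  3 (successors {1, 2, 3, 4, 5, 6}): φ is true.
  4 (successors {3, 4, 6, 7, 8}): φ is true.
  5 (successors {0, 3, 4, 5, 6, 7}): φ is true.
  6 (successors {0, 2, 5, 6}): φ is true.
  7 (successors {0, 1, 3, 8}): φ is true.
  8 (successors {0, 2, 4, 7, 8}): φ is true.
For instance, at 3:
  At 3: Dia (not not p or ((r and p) or p)) requires not not p or ((r and p) or p) at some successor in {1, 2, 3, 4, 5, 6}.
    not not p or ((r and p) or p) holds at 2, so Dia (not not p or ((r and p) or p)) is true at 3.
Satisfying worlds: {0, 1, 2, 3, 4, 5, 6, 7, 8}

9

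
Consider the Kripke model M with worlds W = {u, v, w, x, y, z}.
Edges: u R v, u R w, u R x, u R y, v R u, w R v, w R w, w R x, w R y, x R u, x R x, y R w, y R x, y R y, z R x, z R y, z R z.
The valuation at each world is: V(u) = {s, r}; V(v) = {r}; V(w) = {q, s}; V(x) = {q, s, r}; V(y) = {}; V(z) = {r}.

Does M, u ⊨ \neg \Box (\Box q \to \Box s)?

No

Recall that \Box ψ holds at a world iff ψ holds at every accessible world, and \Diamond ψ holds iff ψ holds at some accessible world.
At u: \Box (\Box q \to \Box s) is true, so \neg \Box (\Box q \to \Box s) is false.
  At u: \Box (\Box q \to \Box s) requires \Box q \to \Box s at every successor {v, w, x, y}.
    At v: \Box q \to \Box s is true.
    At w: \Box q \to \Box s is true.
    At x: \Box q \to \Box s is true.
    At y: \Box q \to \Box s is true.
  So \Box (\Box q \to \Box s) is true at u.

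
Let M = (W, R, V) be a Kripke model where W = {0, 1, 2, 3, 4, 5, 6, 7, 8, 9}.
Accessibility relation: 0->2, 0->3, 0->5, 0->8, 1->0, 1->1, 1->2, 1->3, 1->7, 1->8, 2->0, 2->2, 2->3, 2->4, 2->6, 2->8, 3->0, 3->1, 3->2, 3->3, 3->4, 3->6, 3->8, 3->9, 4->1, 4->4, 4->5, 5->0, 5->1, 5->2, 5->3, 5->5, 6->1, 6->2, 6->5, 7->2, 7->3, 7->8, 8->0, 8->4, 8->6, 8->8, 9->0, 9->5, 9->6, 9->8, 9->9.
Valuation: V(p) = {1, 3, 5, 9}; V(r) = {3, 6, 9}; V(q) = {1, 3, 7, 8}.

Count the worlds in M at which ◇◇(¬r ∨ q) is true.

Let φ = ◇◇(¬r ∨ q). Evaluate φ at each world:
  0 (successors {2, 3, 5, 8}): φ is true.
  1 (successors {0, 1, 2, 3, 7, 8}): φ is true.
  2 (successors {0, 2, 3, 4, 6, 8}): φ is true.
  3 (successors {0, 1, 2, 3, 4, 6, 8, 9}): φ is true.
  4 (successors {1, 4, 5}): φ is true.
  5 (successors {0, 1, 2, 3, 5}): φ is true.
  6 (successors {1, 2, 5}): φ is true.
  7 (successors {2, 3, 8}): φ is true.
  8 (successors {0, 4, 6, 8}): φ is true.
  9 (successors {0, 5, 6, 8, 9}): φ is true.
For instance, at 4:
  At 4: ◇◇(¬r ∨ q) requires ◇(¬r ∨ q) at some successor in {1, 4, 5}.
    ◇(¬r ∨ q) holds at 1, so ◇◇(¬r ∨ q) is true at 4.
      At 1: ◇(¬r ∨ q) requires ¬r ∨ q at some successor in {0, 1, 2, 3, 7, 8}.
        ¬r ∨ q holds at 0, so ◇(¬r ∨ q) is true at 1.
Satisfying worlds: {0, 1, 2, 3, 4, 5, 6, 7, 8, 9}

10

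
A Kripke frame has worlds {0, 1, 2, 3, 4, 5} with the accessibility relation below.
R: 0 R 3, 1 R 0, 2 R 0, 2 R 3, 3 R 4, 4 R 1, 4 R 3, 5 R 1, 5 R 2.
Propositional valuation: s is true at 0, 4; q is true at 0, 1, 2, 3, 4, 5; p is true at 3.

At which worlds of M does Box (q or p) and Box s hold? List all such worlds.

1, 3

Recall that Box ψ holds at a world iff ψ holds at every accessible world, and Dia ψ holds iff ψ holds at some accessible world.
Let φ = Box (q or p) and Box s. Evaluate φ at each world:
  0 (successors {3}): φ is false.
  1 (successors {0}): φ is true.
  2 (successors {0, 3}): φ is false.
  3 (successors {4}): φ is true.
  4 (successors {1, 3}): φ is false.
  5 (successors {1, 2}): φ is false.
For instance, at 2:
  At 2: Box (q or p) is true, Box s is false, so Box (q or p) and Box s is false.
    At 2: Box (q or p) requires q or p at every successor {0, 3}.
      At 0: q or p is true.
      At 3: q or p is true.
    So Box (q or p) is true at 2.
    At 2: Box s requires s at every successor {0, 3}.
      s fails at 3, so Box s is false at 2.
Satisfying worlds: {1, 3}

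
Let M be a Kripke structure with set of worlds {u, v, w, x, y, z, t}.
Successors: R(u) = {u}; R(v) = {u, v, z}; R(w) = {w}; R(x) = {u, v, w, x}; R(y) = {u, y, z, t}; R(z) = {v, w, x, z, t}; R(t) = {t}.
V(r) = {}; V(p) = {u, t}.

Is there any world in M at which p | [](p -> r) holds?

Let φ = p | [](p -> r). Evaluate φ at each world:
  u (successors {u}): φ is true.
  v (successors {u, v, z}): φ is false.
  w (successors {w}): φ is true.
  x (successors {u, v, w, x}): φ is false.
  y (successors {u, y, z, t}): φ is false.
  z (successors {v, w, x, z, t}): φ is false.
  t (successors {t}): φ is true.
Detail at u (witness):
  At u: p is true, [](p -> r) is false, so p | [](p -> r) is true.
    At u: [](p -> r) requires p -> r at every successor {u}.
      p -> r fails at u, so [](p -> r) is false at u.

Yes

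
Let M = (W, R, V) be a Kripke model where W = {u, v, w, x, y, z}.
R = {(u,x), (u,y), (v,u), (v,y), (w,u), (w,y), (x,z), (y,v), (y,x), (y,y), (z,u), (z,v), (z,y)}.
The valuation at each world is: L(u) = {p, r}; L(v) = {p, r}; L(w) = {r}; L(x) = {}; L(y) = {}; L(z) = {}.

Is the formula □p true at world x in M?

At x: □p requires p at every successor {z}.
  p fails at z, so □p is false at x.

No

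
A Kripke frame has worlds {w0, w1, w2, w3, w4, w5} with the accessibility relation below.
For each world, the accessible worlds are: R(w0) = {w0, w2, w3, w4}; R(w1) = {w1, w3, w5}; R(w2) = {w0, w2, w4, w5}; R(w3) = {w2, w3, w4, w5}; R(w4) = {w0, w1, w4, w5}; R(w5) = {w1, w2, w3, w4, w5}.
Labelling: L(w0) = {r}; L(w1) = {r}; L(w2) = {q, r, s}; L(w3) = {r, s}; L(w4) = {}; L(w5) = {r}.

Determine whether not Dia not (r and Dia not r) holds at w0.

At w0: Dia not (r and Dia not r) is true, so not Dia not (r and Dia not r) is false.
  At w0: Dia not (r and Dia not r) requires not (r and Dia not r) at some successor in {w0, w2, w3, w4}.
    not (r and Dia not r) holds at w4, so Dia not (r and Dia not r) is true at w0.
      At w4: r and Dia not r is false, so not (r and Dia not r) is true.

No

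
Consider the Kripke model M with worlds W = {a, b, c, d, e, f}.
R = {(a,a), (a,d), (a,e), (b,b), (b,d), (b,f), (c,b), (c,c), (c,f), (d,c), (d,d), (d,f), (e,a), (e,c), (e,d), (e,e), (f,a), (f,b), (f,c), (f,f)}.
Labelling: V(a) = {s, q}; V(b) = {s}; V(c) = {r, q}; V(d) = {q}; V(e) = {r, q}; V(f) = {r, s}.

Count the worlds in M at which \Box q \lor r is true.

4

Let φ = \Box q \lor r. Evaluate φ at each world:
  a (successors {a, d, e}): φ is true.
  b (successors {b, d, f}): φ is false.
  c (successors {b, c, f}): φ is true.
  d (successors {c, d, f}): φ is false.
  e (successors {a, c, d, e}): φ is true.
  f (successors {a, b, c, f}): φ is true.
For instance, at b:
  At b: \Box q is false, r is false, so \Box q \lor r is false.
    At b: \Box q requires q at every successor {b, d, f}.
      q fails at b, so \Box q is false at b.
Satisfying worlds: {a, c, e, f}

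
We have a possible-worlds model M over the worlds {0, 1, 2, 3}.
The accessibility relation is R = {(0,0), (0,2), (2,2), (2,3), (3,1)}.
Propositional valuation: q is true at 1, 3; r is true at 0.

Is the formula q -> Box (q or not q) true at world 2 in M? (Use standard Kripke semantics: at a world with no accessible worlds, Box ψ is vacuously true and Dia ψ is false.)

At 2: q is false, Box (q or not q) is true, so q -> Box (q or not q) is true.
  At 2: Box (q or not q) requires q or not q at every successor {2, 3}.
    At 2: q or not q is true.
    At 3: q or not q is true.
  So Box (q or not q) is true at 2.

Yes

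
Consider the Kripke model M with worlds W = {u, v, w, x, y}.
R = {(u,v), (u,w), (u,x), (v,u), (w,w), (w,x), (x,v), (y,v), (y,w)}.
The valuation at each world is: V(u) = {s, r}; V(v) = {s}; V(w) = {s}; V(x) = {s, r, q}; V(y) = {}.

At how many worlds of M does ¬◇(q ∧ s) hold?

Recall that ◇ψ holds at a world iff ψ holds at some accessible world.
Let φ = ¬◇(q ∧ s). Evaluate φ at each world:
  u (successors {v, w, x}): φ is false.
  v (successors {u}): φ is true.
  w (successors {w, x}): φ is false.
  x (successors {v}): φ is true.
  y (successors {v, w}): φ is true.
For instance, at y:
  At y: ◇(q ∧ s) is false, so ¬◇(q ∧ s) is true.
    At y: ◇(q ∧ s) requires q ∧ s at some successor in {v, w}.
      At v: q ∧ s is false.
      At w: q ∧ s is false.
    So ◇(q ∧ s) is false at y.
Satisfying worlds: {v, x, y}

3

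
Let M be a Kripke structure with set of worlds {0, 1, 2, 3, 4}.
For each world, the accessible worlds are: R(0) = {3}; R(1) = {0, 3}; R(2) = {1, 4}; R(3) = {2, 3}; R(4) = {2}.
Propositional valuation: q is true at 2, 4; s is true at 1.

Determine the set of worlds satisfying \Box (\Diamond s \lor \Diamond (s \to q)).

0, 1, 2, 3, 4

Let φ = \Box (\Diamond s \lor \Diamond (s \to q)). Evaluate φ at each world:
  0 (successors {3}): φ is true.
  1 (successors {0, 3}): φ is true.
  2 (successors {1, 4}): φ is true.
  3 (successors {2, 3}): φ is true.
  4 (successors {2}): φ is true.
For instance, at 0:
  At 0: \Box (\Diamond s \lor \Diamond (s \to q)) requires \Diamond s \lor \Diamond (s \to q) at every successor {3}.
      At 3: \Diamond s is false, \Diamond (s \to q) is true, so \Diamond s \lor \Diamond (s \to q) is true.
  So \Box (\Diamond s \lor \Diamond (s \to q)) is true at 0.
Satisfying worlds: {0, 1, 2, 3, 4}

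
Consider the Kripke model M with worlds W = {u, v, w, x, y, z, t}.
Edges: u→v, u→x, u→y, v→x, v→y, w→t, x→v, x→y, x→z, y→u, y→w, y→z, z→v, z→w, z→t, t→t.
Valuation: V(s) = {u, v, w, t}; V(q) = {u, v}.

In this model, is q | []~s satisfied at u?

Yes

Recall that []ψ holds at a world iff ψ holds at every accessible world, and <>ψ holds iff ψ holds at some accessible world.
At u: q is true, []~s is false, so q | []~s is true.
  At u: []~s requires ~s at every successor {v, x, y}.
    ~s fails at v, so []~s is false at u.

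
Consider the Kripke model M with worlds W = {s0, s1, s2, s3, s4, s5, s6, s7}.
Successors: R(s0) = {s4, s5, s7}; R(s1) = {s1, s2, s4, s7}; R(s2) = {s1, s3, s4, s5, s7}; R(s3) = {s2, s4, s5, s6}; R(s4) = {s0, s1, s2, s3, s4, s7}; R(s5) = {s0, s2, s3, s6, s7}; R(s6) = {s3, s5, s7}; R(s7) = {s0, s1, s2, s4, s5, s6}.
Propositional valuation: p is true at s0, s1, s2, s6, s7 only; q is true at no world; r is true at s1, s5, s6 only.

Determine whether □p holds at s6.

No

Recall that □ψ holds at a world iff ψ holds at every accessible world, and ◇ψ holds iff ψ holds at some accessible world.
At s6: □p requires p at every successor {s3, s5, s7}.
  p fails at s3, so □p is false at s6.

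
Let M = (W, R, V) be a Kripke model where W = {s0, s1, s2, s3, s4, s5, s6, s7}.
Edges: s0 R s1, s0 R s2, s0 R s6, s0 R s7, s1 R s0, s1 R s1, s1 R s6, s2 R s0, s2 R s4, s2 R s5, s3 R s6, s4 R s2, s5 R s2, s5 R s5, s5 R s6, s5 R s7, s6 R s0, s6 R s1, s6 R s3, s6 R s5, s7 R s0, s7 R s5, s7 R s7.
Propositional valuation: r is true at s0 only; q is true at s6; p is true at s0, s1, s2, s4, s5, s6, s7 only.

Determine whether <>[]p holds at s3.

No

At s3: <>[]p requires []p at some successor in {s6}.
  At s6: []p is false.
So <>[]p is false at s3.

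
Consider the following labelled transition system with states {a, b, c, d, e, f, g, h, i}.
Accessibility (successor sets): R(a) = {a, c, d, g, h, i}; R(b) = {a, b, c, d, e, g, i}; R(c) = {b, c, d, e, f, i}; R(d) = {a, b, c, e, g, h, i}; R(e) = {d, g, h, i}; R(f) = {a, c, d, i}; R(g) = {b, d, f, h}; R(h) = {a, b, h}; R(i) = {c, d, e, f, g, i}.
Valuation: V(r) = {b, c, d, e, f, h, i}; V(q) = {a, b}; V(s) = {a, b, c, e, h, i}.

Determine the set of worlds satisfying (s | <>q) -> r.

b, c, d, e, f, h, i

Let φ = (s | <>q) -> r. Evaluate φ at each world:
  a (successors {a, c, d, g, h, i}): φ is false.
  b (successors {a, b, c, d, e, g, i}): φ is true.
  c (successors {b, c, d, e, f, i}): φ is true.
  d (successors {a, b, c, e, g, h, i}): φ is true.
  e (successors {d, g, h, i}): φ is true.
  f (successors {a, c, d, i}): φ is true.
  g (successors {b, d, f, h}): φ is false.
  h (successors {a, b, h}): φ is true.
  i (successors {c, d, e, f, g, i}): φ is true.
For instance, at d:
  At d: s | <>q is true, r is true, so (s | <>q) -> r is true.
    At d: s is false, <>q is true, so s | <>q is true.
      At d: <>q requires q at some successor in {a, b, c, e, g, h, i}.
        q holds at a, so <>q is true at d.
Satisfying worlds: {b, c, d, e, f, h, i}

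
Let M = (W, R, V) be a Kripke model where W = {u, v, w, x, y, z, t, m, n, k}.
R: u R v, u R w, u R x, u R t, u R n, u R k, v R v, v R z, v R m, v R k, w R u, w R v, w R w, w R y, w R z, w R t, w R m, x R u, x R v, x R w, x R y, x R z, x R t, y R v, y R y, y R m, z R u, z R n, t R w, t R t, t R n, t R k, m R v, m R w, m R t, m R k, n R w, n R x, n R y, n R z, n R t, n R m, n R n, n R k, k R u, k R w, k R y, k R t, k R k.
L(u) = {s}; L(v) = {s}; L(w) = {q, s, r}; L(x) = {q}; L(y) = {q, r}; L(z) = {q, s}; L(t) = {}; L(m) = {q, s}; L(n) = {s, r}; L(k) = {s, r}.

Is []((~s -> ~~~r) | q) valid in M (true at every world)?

Recall that []ψ holds at a world iff ψ holds at every accessible world, and <>ψ holds iff ψ holds at some accessible world.
Let φ = []((~s -> ~~~r) | q). Evaluate φ at each world:
  u (successors {v, w, x, t, n, k}): φ is true.
  v (successors {v, z, m, k}): φ is true.
  w (successors {u, v, w, y, z, t, m}): φ is true.
  x (successors {u, v, w, y, z, t}): φ is true.
  y (successors {v, y, m}): φ is true.
  z (successors {u, n}): φ is true.
  t (successors {w, t, n, k}): φ is true.
  m (successors {v, w, t, k}): φ is true.
  n (successors {w, x, y, z, t, m, n, k}): φ is true.
  k (successors {u, w, y, t, k}): φ is true.
For instance, at m:
  At m: []((~s -> ~~~r) | q) requires (~s -> ~~~r) | q at every successor {v, w, t, k}.
    At v: (~s -> ~~~r) | q is true.
    At w: (~s -> ~~~r) | q is true.
    At t: (~s -> ~~~r) | q is true.
    At k: (~s -> ~~~r) | q is true.
  So []((~s -> ~~~r) | q) is true at m.

Yes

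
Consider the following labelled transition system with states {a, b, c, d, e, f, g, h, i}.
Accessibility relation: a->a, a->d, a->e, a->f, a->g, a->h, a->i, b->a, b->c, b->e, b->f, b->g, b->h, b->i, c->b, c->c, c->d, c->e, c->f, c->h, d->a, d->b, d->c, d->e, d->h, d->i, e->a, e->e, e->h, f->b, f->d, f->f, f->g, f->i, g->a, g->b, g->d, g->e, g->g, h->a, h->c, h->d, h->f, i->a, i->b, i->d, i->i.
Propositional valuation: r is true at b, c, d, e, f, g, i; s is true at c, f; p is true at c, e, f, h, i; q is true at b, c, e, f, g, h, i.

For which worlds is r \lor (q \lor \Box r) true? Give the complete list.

Let φ = r \lor (q \lor \Box r). Evaluate φ at each world:
  a (successors {a, d, e, f, g, h, i}): φ is false.
  b (successors {a, c, e, f, g, h, i}): φ is true.
  c (successors {b, c, d, e, f, h}): φ is true.
  d (successors {a, b, c, e, h, i}): φ is true.
  e (successors {a, e, h}): φ is true.
  f (successors {b, d, f, g, i}): φ is true.
  g (successors {a, b, d, e, g}): φ is true.
  h (successors {a, c, d, f}): φ is true.
  i (successors {a, b, d, i}): φ is true.
For instance, at a:
  At a: r is false, q \lor \Box r is false, so r \lor (q \lor \Box r) is false.
    At a: q is false, \Box r is false, so q \lor \Box r is false.
      At a: \Box r requires r at every successor {a, d, e, f, g, h, i}.
        r fails at a, so \Box r is false at a.
Satisfying worlds: {b, c, d, e, f, g, h, i}

b, c, d, e, f, g, h, i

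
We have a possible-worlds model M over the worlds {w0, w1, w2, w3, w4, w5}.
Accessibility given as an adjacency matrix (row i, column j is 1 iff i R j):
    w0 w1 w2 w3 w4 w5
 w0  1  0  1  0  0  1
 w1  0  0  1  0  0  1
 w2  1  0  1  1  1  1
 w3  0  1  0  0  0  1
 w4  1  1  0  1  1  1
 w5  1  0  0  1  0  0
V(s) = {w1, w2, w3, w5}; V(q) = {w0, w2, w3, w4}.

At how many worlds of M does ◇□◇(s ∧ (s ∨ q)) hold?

Let φ = ◇□◇(s ∧ (s ∨ q)). Evaluate φ at each world:
  w0 (successors {w0, w2, w5}): φ is true.
  w1 (successors {w2, w5}): φ is true.
  w2 (successors {w0, w2, w3, w4, w5}): φ is true.
  w3 (successors {w1, w5}): φ is true.
  w4 (successors {w0, w1, w3, w4, w5}): φ is true.
  w5 (successors {w0, w3}): φ is true.
For instance, at w3:
  At w3: ◇□◇(s ∧ (s ∨ q)) requires □◇(s ∧ (s ∨ q)) at some successor in {w1, w5}.
    □◇(s ∧ (s ∨ q)) holds at w1, so ◇□◇(s ∧ (s ∨ q)) is true at w3.
      At w1: □◇(s ∧ (s ∨ q)) requires ◇(s ∧ (s ∨ q)) at every successor {w2, w5}.
        At w2: ◇(s ∧ (s ∨ q)) is true.
        At w5: ◇(s ∧ (s ∨ q)) is true.
      So □◇(s ∧ (s ∨ q)) is true at w1.
Satisfying worlds: {w0, w1, w2, w3, w4, w5}

6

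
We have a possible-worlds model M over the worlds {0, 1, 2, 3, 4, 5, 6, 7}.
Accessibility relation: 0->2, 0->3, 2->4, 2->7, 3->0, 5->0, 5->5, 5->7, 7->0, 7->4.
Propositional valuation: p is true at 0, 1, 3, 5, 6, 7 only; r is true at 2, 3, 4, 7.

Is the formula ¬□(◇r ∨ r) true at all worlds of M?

Recall that □ψ holds at a world iff ψ holds at every accessible world, and ◇ψ holds iff ψ holds at some accessible world.
Let φ = ¬□(◇r ∨ r). Evaluate φ at each world:
  0 (successors {2, 3}): φ is false.
  1 (successors ∅): φ is false.
  2 (successors {4, 7}): φ is false.
  3 (successors {0}): φ is false.
  4 (successors ∅): φ is false.
  5 (successors {0, 5, 7}): φ is false.
  6 (successors ∅): φ is false.
  7 (successors {0, 4}): φ is false.
Detail at 0 (counterexample):
  At 0: □(◇r ∨ r) is true, so ¬□(◇r ∨ r) is false.
    At 0: □(◇r ∨ r) requires ◇r ∨ r at every successor {2, 3}.
      At 2: ◇r ∨ r is true.
      At 3: ◇r ∨ r is true.
    So □(◇r ∨ r) is true at 0.

No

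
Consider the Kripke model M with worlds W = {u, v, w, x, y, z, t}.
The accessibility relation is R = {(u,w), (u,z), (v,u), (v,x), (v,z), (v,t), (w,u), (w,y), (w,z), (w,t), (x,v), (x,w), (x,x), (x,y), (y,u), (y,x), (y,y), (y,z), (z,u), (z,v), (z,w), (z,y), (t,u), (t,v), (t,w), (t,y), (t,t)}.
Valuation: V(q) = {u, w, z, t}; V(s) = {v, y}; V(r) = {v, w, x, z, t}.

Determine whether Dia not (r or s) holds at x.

At x: Dia not (r or s) requires not (r or s) at some successor in {v, w, x, y}.
  At v: not (r or s) is false.
  At w: not (r or s) is false.
  At x: not (r or s) is false.
  At y: not (r or s) is false.
So Dia not (r or s) is false at x.

No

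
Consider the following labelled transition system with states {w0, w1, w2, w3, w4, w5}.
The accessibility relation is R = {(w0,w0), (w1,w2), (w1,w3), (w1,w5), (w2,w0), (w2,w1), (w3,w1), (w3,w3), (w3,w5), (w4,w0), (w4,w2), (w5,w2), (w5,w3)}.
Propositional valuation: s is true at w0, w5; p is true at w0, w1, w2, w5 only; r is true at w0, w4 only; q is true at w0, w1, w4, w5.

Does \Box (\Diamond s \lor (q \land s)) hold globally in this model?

Yes

Recall that \Box ψ holds at a world iff ψ holds at every accessible world, and \Diamond ψ holds iff ψ holds at some accessible world.
Let φ = \Box (\Diamond s \lor (q \land s)). Evaluate φ at each world:
  w0 (successors {w0}): φ is true.
  w1 (successors {w2, w3, w5}): φ is true.
  w2 (successors {w0, w1}): φ is true.
  w3 (successors {w1, w3, w5}): φ is true.
  w4 (successors {w0, w2}): φ is true.
  w5 (successors {w2, w3}): φ is true.
For instance, at w4:
  At w4: \Box (\Diamond s \lor (q \land s)) requires \Diamond s \lor (q \land s) at every successor {w0, w2}.
      At w0: \Diamond s is true, q \land s is true, so \Diamond s \lor (q \land s) is true.
      At w2: \Diamond s is true, q \land s is false, so \Diamond s \lor (q \land s) is true.
  So \Box (\Diamond s \lor (q \land s)) is true at w4.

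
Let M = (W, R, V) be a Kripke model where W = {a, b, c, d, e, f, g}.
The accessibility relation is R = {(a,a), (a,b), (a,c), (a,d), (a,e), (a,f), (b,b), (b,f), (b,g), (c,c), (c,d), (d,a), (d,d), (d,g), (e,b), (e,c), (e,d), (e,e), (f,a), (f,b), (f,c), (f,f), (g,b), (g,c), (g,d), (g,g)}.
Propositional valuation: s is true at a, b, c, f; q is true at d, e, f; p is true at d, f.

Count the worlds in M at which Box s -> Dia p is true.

Recall that Box ψ holds at a world iff ψ holds at every accessible world, and Dia ψ holds iff ψ holds at some accessible world.
Let φ = Box s -> Dia p. Evaluate φ at each world:
  a (successors {a, b, c, d, e, f}): φ is true.
  b (successors {b, f, g}): φ is true.
  c (successors {c, d}): φ is true.
  d (successors {a, d, g}): φ is true.
  e (successors {b, c, d, e}): φ is true.
  f (successors {a, b, c, f}): φ is true.
  g (successors {b, c, d, g}): φ is true.
For instance, at c:
  At c: Box s is false, Dia p is true, so Box s -> Dia p is true.
    At c: Box s requires s at every successor {c, d}.
      s fails at d, so Box s is false at c.
    At c: Dia p requires p at some successor in {c, d}.
      p holds at d, so Dia p is true at c.
Satisfying worlds: {a, b, c, d, e, f, g}

7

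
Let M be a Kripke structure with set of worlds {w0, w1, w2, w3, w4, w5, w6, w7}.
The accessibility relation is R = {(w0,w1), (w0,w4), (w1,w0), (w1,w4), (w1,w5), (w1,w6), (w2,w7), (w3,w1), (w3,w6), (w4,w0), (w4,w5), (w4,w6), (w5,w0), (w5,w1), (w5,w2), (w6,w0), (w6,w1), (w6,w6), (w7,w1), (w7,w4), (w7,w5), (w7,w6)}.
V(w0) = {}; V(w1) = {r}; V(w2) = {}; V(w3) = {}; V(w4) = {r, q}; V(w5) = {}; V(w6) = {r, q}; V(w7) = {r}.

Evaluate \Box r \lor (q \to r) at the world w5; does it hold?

Yes

Recall that \Box ψ holds at a world iff ψ holds at every accessible world, and \Diamond ψ holds iff ψ holds at some accessible world.
At w5: \Box r is false, q \to r is true, so \Box r \lor (q \to r) is true.
  At w5: \Box r requires r at every successor {w0, w1, w2}.
    r fails at w0, so \Box r is false at w5.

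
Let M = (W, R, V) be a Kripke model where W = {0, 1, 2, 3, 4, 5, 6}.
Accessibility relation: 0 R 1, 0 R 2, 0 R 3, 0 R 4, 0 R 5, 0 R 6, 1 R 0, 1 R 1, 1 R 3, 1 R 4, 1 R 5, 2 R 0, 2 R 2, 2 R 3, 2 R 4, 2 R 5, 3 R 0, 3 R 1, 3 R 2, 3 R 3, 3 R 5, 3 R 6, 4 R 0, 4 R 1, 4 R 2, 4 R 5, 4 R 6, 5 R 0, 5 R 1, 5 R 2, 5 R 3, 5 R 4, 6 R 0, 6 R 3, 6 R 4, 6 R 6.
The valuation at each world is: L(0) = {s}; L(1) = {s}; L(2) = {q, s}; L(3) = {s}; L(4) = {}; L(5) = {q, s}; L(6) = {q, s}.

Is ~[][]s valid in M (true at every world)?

Yes

Recall that []ψ holds at a world iff ψ holds at every accessible world, and <>ψ holds iff ψ holds at some accessible world.
Let φ = ~[][]s. Evaluate φ at each world:
  0 (successors {1, 2, 3, 4, 5, 6}): φ is true.
  1 (successors {0, 1, 3, 4, 5}): φ is true.
  2 (successors {0, 2, 3, 4, 5}): φ is true.
  3 (successors {0, 1, 2, 3, 5, 6}): φ is true.
  4 (successors {0, 1, 2, 5, 6}): φ is true.
  5 (successors {0, 1, 2, 3, 4}): φ is true.
  6 (successors {0, 3, 4, 6}): φ is true.
For instance, at 2:
  At 2: [][]s is false, so ~[][]s is true.
    At 2: [][]s requires []s at every successor {0, 2, 3, 4, 5}.
      []s fails at 0, so [][]s is false at 2.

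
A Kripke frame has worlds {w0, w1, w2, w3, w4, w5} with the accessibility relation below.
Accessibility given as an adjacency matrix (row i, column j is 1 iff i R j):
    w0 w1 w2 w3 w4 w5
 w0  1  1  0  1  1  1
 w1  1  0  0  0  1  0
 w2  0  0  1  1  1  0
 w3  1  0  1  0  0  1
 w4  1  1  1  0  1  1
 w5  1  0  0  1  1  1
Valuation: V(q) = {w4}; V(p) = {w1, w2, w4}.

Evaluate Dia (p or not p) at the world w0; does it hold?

Yes

Recall that Dia ψ holds at a world iff ψ holds at some accessible world.
At w0: Dia (p or not p) requires p or not p at some successor in {w0, w1, w3, w4, w5}.
  p or not p holds at w0, so Dia (p or not p) is true at w0.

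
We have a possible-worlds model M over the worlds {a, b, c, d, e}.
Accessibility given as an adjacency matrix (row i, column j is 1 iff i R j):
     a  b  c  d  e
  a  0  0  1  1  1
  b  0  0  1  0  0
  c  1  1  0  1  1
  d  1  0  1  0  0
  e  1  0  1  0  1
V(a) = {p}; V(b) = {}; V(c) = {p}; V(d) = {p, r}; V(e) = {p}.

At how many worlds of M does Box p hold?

4

Let φ = Box p. Evaluate φ at each world:
  a (successors {c, d, e}): φ is true.
  b (successors {c}): φ is true.
  c (successors {a, b, d, e}): φ is false.
  d (successors {a, c}): φ is true.
  e (successors {a, c, e}): φ is true.
For instance, at e:
  At e: Box p requires p at every successor {a, c, e}.
    At a: p is true.
    At c: p is true.
    At e: p is true.
  So Box p is true at e.
Satisfying worlds: {a, b, d, e}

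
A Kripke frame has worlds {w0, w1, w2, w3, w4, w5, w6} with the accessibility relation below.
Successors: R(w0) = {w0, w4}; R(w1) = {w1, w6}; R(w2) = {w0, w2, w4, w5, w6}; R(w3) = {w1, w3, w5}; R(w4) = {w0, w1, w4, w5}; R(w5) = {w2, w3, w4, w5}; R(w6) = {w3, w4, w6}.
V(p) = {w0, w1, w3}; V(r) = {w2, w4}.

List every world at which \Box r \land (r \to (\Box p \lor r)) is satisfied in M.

Recall that \Box ψ holds at a world iff ψ holds at every accessible world, and \Diamond ψ holds iff ψ holds at some accessible world.
Let φ = \Box r \land (r \to (\Box p \lor r)). Evaluate φ at each world:
  w0 (successors {w0, w4}): φ is false.
  w1 (successors {w1, w6}): φ is false.
  w2 (successors {w0, w2, w4, w5, w6}): φ is false.
  w3 (successors {w1, w3, w5}): φ is false.
  w4 (successors {w0, w1, w4, w5}): φ is false.
  w5 (successors {w2, w3, w4, w5}): φ is false.
  w6 (successors {w3, w4, w6}): φ is false.
For instance, at w1:
  At w1: \Box r is false, r \to (\Box p \lor r) is true, so \Box r \land (r \to (\Box p \lor r)) is false.
    At w1: \Box r requires r at every successor {w1, w6}.
      r fails at w1, so \Box r is false at w1.
    At w1: r is false, \Box p \lor r is false, so r \to (\Box p \lor r) is true.
      At w1: \Box p is false, r is false, so \Box p \lor r is false.
Satisfying worlds: none.

none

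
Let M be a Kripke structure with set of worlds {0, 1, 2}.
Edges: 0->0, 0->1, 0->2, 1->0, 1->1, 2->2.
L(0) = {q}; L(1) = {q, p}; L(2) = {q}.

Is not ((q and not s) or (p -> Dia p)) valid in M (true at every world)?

Let φ = not ((q and not s) or (p -> Dia p)). Evaluate φ at each world:
  0 (successors {0, 1, 2}): φ is false.
  1 (successors {0, 1}): φ is false.
  2 (successors {2}): φ is false.
Detail at 0 (counterexample):
  At 0: (q and not s) or (p -> Dia p) is true, so not ((q and not s) or (p -> Dia p)) is false.
    At 0: q and not s is true, p -> Dia p is true, so (q and not s) or (p -> Dia p) is true.
      At 0: p is false, Dia p is true, so p -> Dia p is true.

No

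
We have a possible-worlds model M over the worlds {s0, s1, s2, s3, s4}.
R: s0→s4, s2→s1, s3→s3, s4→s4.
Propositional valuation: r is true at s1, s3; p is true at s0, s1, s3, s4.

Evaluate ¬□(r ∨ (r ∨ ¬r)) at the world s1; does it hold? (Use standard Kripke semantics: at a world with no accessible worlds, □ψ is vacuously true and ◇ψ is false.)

No

At s1: □(r ∨ (r ∨ ¬r)) is true, so ¬□(r ∨ (r ∨ ¬r)) is false.
  At s1: no accessible worlds, so □(r ∨ (r ∨ ¬r)) holds vacuously.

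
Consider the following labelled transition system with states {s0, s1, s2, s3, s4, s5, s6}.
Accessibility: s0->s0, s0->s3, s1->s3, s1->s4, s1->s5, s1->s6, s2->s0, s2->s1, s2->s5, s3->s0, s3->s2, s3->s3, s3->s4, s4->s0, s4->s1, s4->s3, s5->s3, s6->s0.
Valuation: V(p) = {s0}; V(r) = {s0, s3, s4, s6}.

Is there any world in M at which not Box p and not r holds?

Yes

Recall that Box ψ holds at a world iff ψ holds at every accessible world, and Dia ψ holds iff ψ holds at some accessible world.
Let φ = not Box p and not r. Evaluate φ at each world:
  s0 (successors {s0, s3}): φ is false.
  s1 (successors {s3, s4, s5, s6}): φ is true.
  s2 (successors {s0, s1, s5}): φ is true.
  s3 (successors {s0, s2, s3, s4}): φ is false.
  s4 (successors {s0, s1, s3}): φ is false.
  s5 (successors {s3}): φ is true.
  s6 (successors {s0}): φ is false.
Detail at s1 (witness):
  At s1: not Box p is true, not r is true, so not Box p and not r is true.
    At s1: Box p is false, so not Box p is true.
      At s1: Box p requires p at every successor {s3, s4, s5, s6}.
        p fails at s3, so Box p is false at s1.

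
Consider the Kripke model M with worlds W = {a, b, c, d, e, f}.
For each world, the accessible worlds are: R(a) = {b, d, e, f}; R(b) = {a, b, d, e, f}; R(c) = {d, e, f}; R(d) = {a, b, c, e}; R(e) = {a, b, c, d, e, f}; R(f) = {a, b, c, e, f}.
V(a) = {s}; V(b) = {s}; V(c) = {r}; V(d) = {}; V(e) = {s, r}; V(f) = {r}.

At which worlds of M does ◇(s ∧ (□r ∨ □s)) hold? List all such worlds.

none

Let φ = ◇(s ∧ (□r ∨ □s)). Evaluate φ at each world:
  a (successors {b, d, e, f}): φ is false.
  b (successors {a, b, d, e, f}): φ is false.
  c (successors {d, e, f}): φ is false.
  d (successors {a, b, c, e}): φ is false.
  e (successors {a, b, c, d, e, f}): φ is false.
  f (successors {a, b, c, e, f}): φ is false.
For instance, at c:
  At c: ◇(s ∧ (□r ∨ □s)) requires s ∧ (□r ∨ □s) at some successor in {d, e, f}.
    At d: s ∧ (□r ∨ □s) is false.
    At e: s ∧ (□r ∨ □s) is false.
    At f: s ∧ (□r ∨ □s) is false.
  So ◇(s ∧ (□r ∨ □s)) is false at c.
Satisfying worlds: none.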